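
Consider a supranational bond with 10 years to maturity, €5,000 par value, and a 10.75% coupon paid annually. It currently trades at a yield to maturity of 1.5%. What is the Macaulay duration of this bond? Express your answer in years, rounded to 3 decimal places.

7.527 years

Periodic yield y = 0.015. Discount each cash flow and weight by its year:
  t   CF        PV=CF/(1+0.015)^t    t·PV
  1       537.50       529.5567       529.5567
  2       537.50       521.7307     1,043.4614
  3       537.50       514.0204     1,542.0612
  4       537.50       506.4240     2,025.6961
  5       537.50       498.9399     2,494.6996
  6       537.50       491.5664     2,949.3986
  7       537.50       484.3019     3,390.1133
  8       537.50       477.1447     3,817.1578
  9       537.50       470.0933     4,230.8400
  10    5,537.50     4,771.4823    47,714.8230
  Σ                  9,265.2604    69,737.8075
Price P = Σ PV = 9,265.2604.
Macaulay duration = Σ(t·PV) / P = 69,737.8075 / 9,265.2604 = 7.52680 years.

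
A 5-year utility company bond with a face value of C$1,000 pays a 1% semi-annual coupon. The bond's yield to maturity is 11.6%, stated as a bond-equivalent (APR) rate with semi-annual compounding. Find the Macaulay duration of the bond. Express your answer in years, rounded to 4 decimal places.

Periodic yield y = 0.058. Discount each cash flow and weight by its period:
  t   CF        PV=CF/(1+0.058)^t    t·PV
  1         5.00         4.7259         4.7259
  2         5.00         4.4668         8.9336
  3         5.00         4.2219        12.6658
  4         5.00         3.9905        15.9620
  5         5.00         3.7717        18.8587
  6         5.00         3.5650        21.3898
  7         5.00         3.3695        23.5868
  8         5.00         3.1848        25.4785
  9         5.00         3.0102        27.0920
  10    1,005.00       571.8859     5,718.8589
  Σ                    606.1924     5,877.5522
Price P = Σ PV = 606.1924.
Macaulay duration = Σ(t·PV) / P = 5,877.5522 / 606.1924 = 9.69585 half-year periods.
In years: 9.69585 / 2 = 4.84793 years.

4.8479 years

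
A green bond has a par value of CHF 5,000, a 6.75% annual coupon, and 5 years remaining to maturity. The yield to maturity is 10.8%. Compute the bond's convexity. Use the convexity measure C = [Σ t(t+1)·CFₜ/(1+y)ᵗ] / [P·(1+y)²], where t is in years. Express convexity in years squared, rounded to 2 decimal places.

With y = 0.108:
  t   CF        PV=CF/(1+0.108)^t    t·PV        t(t+1)·PV
  1       337.50       304.6029       304.6029         609.2058
  2       337.50       274.9124       549.8247       1,649.4741
  3       337.50       248.1158       744.3475       2,977.3901
  4       337.50       223.9313       895.7251       4,478.6253
  5     5,337.50     3,196.2378    15,981.1891      95,887.1346
  Σ                  4,247.8002    18,475.6893     105,601.8299
P = 4,247.8002.
Convexity = Σ t(t+1)·PV / [P·(1+y)²] = 105,601.8299 / (4,247.8002 × 1.227664) = 20.25013.

20.25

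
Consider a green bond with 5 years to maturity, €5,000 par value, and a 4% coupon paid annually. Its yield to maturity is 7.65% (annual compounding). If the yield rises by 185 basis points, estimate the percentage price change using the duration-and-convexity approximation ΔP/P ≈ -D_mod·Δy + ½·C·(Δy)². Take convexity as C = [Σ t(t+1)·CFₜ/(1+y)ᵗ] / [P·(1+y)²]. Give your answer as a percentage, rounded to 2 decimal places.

-7.50%

With y = 0.0765:
  t   CF        PV=CF/(1+0.0765)^t    t·PV        t(t+1)·PV
  1       200.00       185.7873       185.7873         371.5745
  2       200.00       172.5846       345.1691       1,035.5073
  3       200.00       160.3201       480.9602       1,923.8408
  4       200.00       148.9271       595.7086       2,978.5429
  5     5,200.00     3,596.9398    17,984.6991     107,908.1949
  Σ                  4,264.5589    19,592.3243     114,217.6605
P = 4,264.5589; D_Mac = 4.59422 yrs; D_mod = 4.26774 yrs; C = 23.11166.
Duration effect: -4.26774 × (+0.0185) = -0.078953
Convexity effect: 0.5 × 23.11166 × (0.0185)² = +0.0039550
ΔP/P ≈ -0.078953 + 0.0039550 = -0.074998 = -7.4998%.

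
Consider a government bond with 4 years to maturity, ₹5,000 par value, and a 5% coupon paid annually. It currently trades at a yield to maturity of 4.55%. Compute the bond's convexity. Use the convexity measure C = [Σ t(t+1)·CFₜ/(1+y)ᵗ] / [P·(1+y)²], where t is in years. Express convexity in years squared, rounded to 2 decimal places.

16.63

With y = 0.0455:
  t   CF        PV=CF/(1+0.0455)^t    t·PV        t(t+1)·PV
  1       250.00       239.1200       239.1200         478.2401
  2       250.00       228.7136       457.4271       1,372.2814
  3       250.00       218.7600       656.2800       2,625.1199
  4     5,250.00     4,394.0314    17,576.1255      87,880.6277
  Σ                  5,080.6250    18,928.9527      92,356.2691
P = 5,080.6250.
Convexity = Σ t(t+1)·PV / [P·(1+y)²] = 92,356.2691 / (5,080.6250 × 1.093070) = 16.63034.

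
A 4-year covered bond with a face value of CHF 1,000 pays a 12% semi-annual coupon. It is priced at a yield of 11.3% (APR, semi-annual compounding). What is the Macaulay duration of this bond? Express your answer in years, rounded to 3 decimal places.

Periodic yield y = 0.0565. Discount each cash flow and weight by its period:
  t   CF        PV=CF/(1+0.0565)^t    t·PV
  1        60.00        56.7913        56.7913
  2        60.00        53.7542       107.5084
  3        60.00        50.8795       152.6385
  4        60.00        48.1585       192.6341
  5        60.00        45.5831       227.9154
  6        60.00        43.1454       258.8722
  7        60.00        40.8380       285.8662
  8     1,060.00       682.8886     5,463.1087
  Σ                  1,022.0386     6,745.3348
Price P = Σ PV = 1,022.0386.
Macaulay duration = Σ(t·PV) / P = 6,745.3348 / 1,022.0386 = 6.59988 half-year periods.
In years: 6.59988 / 2 = 3.29994 years.

3.300 years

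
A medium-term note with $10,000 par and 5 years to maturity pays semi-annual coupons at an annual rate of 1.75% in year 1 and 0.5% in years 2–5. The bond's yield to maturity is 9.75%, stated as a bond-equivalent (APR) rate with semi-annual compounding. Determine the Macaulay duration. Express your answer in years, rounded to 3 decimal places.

4.851 years

Periodic yield y = 0.04875. Discount each cash flow and weight by its period:
  t   CF        PV=CF/(1+0.04875)^t    t·PV
  1        87.50        83.4327        83.4327
  2        87.50        79.5544       159.1088
  3        25.00        21.6733        65.0198
  4        25.00        20.6658        82.6632
  5        25.00        19.7052        98.5258
  6        25.00        18.7892       112.7352
  7        25.00        17.9158       125.4106
  8        25.00        17.0830       136.6640
  9        25.00        16.2889       146.6003
  10   10,025.00     6,228.2300    62,282.3001
  Σ                  6,523.3382    63,292.4604
Price P = Σ PV = 6,523.3382.
Macaulay duration = Σ(t·PV) / P = 63,292.4604 / 6,523.3382 = 9.70246 half-year periods.
In years: 9.70246 / 2 = 4.85123 years.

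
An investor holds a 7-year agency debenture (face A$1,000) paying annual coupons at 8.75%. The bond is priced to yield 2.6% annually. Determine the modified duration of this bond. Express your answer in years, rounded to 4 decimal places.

5.6177 years

Periodic yield y = 0.026. First find Macaulay duration:
  t   CF        PV=CF/(1+0.026)^t    t·PV
  1        87.50        85.2827        85.2827
  2        87.50        83.1215       166.2430
  3        87.50        81.0151       243.0453
  4        87.50        78.9621       315.8483
  5        87.50        76.9611       384.8055
  6        87.50        75.0108       450.0649
  7     1,087.50       908.6523     6,360.5662
  Σ                  1,389.0056     8,005.8559
P = 1,389.0056; Macaulay duration = 8,005.8559 / 1,389.0056 = 5.76373 years.
Modified duration = D_Mac / (1 + y) = 5.76373 / 1.026 = 5.61767 years.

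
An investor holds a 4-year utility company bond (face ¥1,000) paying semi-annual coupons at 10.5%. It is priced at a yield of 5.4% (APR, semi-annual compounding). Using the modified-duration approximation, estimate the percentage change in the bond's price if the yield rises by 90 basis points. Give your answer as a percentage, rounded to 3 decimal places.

-3.001%

Periodic yield y = 0.027. Modified duration first:
  t   CF        PV=CF/(1+0.027)^t    t·PV
  1        52.50        51.1198        51.1198
  2        52.50        49.7758        99.5516
  3        52.50        48.4672       145.4016
  4        52.50        47.1930       188.7720
  5        52.50        45.9523       229.7614
  6        52.50        44.7442       268.4651
  7        52.50        43.5679       304.9750
  8     1,052.50       850.4691     6,803.7531
  Σ                  1,181.2892     8,091.7996
P = 1,181.2892; D_Mac = 6.84997 half-year periods = 3.42499 yrs; D_mod = 3.42499/(1+0.027) = 3.33494 yrs.
ΔP/P ≈ -D_mod · Δy = -3.33494 × (+0.009) = -0.030014 = -3.0014%.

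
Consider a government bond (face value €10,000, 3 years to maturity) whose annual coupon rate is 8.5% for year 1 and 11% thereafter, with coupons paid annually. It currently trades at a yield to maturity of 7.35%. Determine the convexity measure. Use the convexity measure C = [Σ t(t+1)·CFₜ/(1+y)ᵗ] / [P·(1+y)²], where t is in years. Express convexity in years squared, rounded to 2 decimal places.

9.31

With y = 0.0735:
  t   CF        PV=CF/(1+0.0735)^t    t·PV        t(t+1)·PV
  1       850.00       791.8025       791.8025       1,583.6050
  2     1,100.00       954.5278     1,909.0556       5,727.1669
  3    11,100.00     8,972.5695    26,917.7086     107,670.8344
  Σ                 10,718.8999    29,618.5667     114,981.6063
P = 10,718.8999.
Convexity = Σ t(t+1)·PV / [P·(1+y)²] = 114,981.6063 / (10,718.8999 × 1.152402) = 9.30838.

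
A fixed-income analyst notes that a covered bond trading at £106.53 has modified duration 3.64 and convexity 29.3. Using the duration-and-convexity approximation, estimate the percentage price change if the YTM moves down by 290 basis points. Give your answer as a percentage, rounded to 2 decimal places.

+11.79%

Duration effect: -D_mod·Δy = -3.64 × (-0.029) = +0.105560
Convexity effect: ½·C·(Δy)² = 0.5 × 29.3 × (-0.029)² = +0.01232065
ΔP/P ≈ +0.105560 + 0.01232065 = +0.11788065
= +11.788065%.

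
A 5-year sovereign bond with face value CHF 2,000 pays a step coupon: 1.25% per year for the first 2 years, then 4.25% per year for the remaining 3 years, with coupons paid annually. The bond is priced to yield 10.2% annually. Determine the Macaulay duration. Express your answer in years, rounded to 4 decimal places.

Periodic yield y = 0.102. Discount each cash flow and weight by its year:
  t   CF        PV=CF/(1+0.102)^t    t·PV
  1        25.00        22.6860        22.6860
  2        25.00        20.5862        41.1725
  3        85.00        63.5147       190.5441
  4        85.00        57.6358       230.5433
  5     2,085.00     1,282.9156     6,414.5780
  Σ                  1,447.3384     6,899.5239
Price P = Σ PV = 1,447.3384.
Macaulay duration = Σ(t·PV) / P = 6,899.5239 / 1,447.3384 = 4.76704 years.

4.7670 years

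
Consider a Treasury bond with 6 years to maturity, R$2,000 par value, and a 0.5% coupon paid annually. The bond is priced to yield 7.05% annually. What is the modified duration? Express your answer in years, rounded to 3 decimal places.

5.518 years

Periodic yield y = 0.0705. First find Macaulay duration:
  t   CF        PV=CF/(1+0.0705)^t    t·PV
  1        10.00         9.3414         9.3414
  2        10.00         8.7262        17.4525
  3        10.00         8.1515        24.4546
  4        10.00         7.6147        30.4588
  5        10.00         7.1132        35.5661
  6     2,010.00     1,335.5988     8,013.5929
  Σ                  1,376.5460     8,130.8664
P = 1,376.5460; Macaulay duration = 8,130.8664 / 1,376.5460 = 5.90672 years.
Modified duration = D_Mac / (1 + y) = 5.90672 / 1.0705 = 5.51772 years.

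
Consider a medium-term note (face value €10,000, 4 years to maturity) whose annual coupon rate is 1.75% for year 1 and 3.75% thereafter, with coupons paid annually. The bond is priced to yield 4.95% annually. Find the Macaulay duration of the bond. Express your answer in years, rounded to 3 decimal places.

3.840 years

Periodic yield y = 0.0495. Discount each cash flow and weight by its year:
  t   CF        PV=CF/(1+0.0495)^t    t·PV
  1       175.00       166.7461       166.7461
  2       375.00       340.4602       680.9205
  3       375.00       324.4023       973.2069
  4    10,375.00     8,551.8157    34,207.2629
  Σ                  9,383.4243    36,028.1363
Price P = Σ PV = 9,383.4243.
Macaulay duration = Σ(t·PV) / P = 36,028.1363 / 9,383.4243 = 3.83955 years.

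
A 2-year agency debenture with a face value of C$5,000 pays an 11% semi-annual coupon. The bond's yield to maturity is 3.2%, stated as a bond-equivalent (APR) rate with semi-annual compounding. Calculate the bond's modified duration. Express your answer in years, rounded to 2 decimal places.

1.83 years

Periodic yield y = 0.016. First find Macaulay duration:
  t   CF        PV=CF/(1+0.016)^t    t·PV
  1       275.00       270.6693       270.6693
  2       275.00       266.4068       532.8136
  3       275.00       262.2114       786.6342
  4     5,275.00     4,950.4837    19,801.9347
  Σ                  5,749.7711    21,392.0517
P = 5,749.7711; Macaulay duration = 21,392.0517 / 5,749.7711 = 3.72050 half-year periods = 1.86025 years.
Modified duration = D_Mac / (1 + y) = 1.86025 / 1.016 = 1.83096 years.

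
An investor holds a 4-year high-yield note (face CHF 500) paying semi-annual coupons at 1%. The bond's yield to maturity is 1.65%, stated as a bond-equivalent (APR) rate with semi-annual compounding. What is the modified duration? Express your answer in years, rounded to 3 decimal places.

Periodic yield y = 0.00825. First find Macaulay duration:
  t   CF        PV=CF/(1+0.00825)^t    t·PV
  1         2.50         2.4795         2.4795
  2         2.50         2.4593         4.9185
  3         2.50         2.4391         7.3174
  4         2.50         2.4192         9.6767
  5         2.50         2.3994        11.9969
  6         2.50         2.3797        14.2785
  7         2.50         2.3603        16.5219
  8       502.50       470.5331     3,764.2652
  Σ                    487.4696     3,831.4546
P = 487.4696; Macaulay duration = 3,831.4546 / 487.4696 = 7.85988 half-year periods = 3.92994 years.
Modified duration = D_Mac / (1 + y) = 3.92994 / 1.00825 = 3.89778 years.

3.898 years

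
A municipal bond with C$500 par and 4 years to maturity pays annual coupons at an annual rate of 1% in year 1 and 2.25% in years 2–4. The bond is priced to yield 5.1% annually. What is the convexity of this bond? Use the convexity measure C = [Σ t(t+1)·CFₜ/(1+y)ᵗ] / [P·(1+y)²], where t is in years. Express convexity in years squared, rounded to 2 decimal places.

17.48

With y = 0.051:
  t   CF        PV=CF/(1+0.051)^t    t·PV        t(t+1)·PV
  1         5.00         4.7574         4.7574           9.5147
  2        11.25        10.1847        20.3693          61.1080
  3        11.25         9.6905        29.0714         116.2855
  4       511.25       419.0081     1,676.0325       8,380.1627
  Σ                    443.6406     1,730.2306       8,567.0710
P = 443.6406.
Convexity = Σ t(t+1)·PV / [P·(1+y)²] = 8,567.0710 / (443.6406 × 1.104601) = 17.48218.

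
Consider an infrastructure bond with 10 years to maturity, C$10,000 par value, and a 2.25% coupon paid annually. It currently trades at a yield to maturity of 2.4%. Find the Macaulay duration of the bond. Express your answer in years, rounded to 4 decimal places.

Periodic yield y = 0.024. Discount each cash flow and weight by its year:
  t   CF        PV=CF/(1+0.024)^t    t·PV
  1       225.00       219.7266       219.7266
  2       225.00       214.5767       429.1534
  3       225.00       209.5476       628.6427
  4       225.00       204.6363       818.5452
  5       225.00       199.8401       999.2007
  6       225.00       195.1564     1,170.9383
  7       225.00       190.5824     1,334.0769
  8       225.00       186.1156     1,488.9251
  9       225.00       181.7536     1,635.7820
  10   10,225.00     8,066.1028    80,661.0276
  Σ                  9,868.0381    89,386.0186
Price P = Σ PV = 9,868.0381.
Macaulay duration = Σ(t·PV) / P = 89,386.0186 / 9,868.0381 = 9.05813 years.

9.0581 years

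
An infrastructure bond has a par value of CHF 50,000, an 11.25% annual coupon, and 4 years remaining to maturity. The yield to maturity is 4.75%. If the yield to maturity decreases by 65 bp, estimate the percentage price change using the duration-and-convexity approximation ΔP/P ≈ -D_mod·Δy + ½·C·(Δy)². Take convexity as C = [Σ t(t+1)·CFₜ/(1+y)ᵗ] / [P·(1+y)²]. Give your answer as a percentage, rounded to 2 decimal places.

+2.20%

With y = 0.0475:
  t   CF        PV=CF/(1+0.0475)^t    t·PV        t(t+1)·PV
  1     5,625.00     5,369.9284     5,369.9284      10,739.8568
  2     5,625.00     5,126.4233    10,252.8466      30,758.5398
  3     5,625.00     4,893.9602    14,681.8806      58,727.5222
  4    55,625.00    46,201.2683   184,805.0730     924,025.3652
  Σ                 61,591.5801   215,109.7286   1,024,251.2840
P = 61,591.5801; D_Mac = 3.49252 yrs; D_mod = 3.33415 yrs; C = 15.15574.
Duration effect: -3.33415 × (-0.0065) = +0.021672
Convexity effect: 0.5 × 15.15574 × (-0.0065)² = +0.0003202
ΔP/P ≈ +0.021672 + 0.0003202 = +0.021992 = +2.1992%.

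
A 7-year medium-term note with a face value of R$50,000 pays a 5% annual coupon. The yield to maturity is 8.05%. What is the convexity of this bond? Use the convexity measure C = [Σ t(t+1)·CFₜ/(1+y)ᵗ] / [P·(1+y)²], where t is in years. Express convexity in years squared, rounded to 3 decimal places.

38.777

With y = 0.0805:
  t   CF        PV=CF/(1+0.0805)^t    t·PV        t(t+1)·PV
  1     2,500.00     2,313.7436     2,313.7436       4,627.4873
  2     2,500.00     2,141.3638     4,282.7277      12,848.1831
  3     2,500.00     1,981.8268     5,945.4804      23,781.9215
  4     2,500.00     1,834.1757     7,336.7026      36,683.5130
  5     2,500.00     1,697.5249     8,487.6245      50,925.7469
  6     2,500.00     1,571.0550     9,426.3298      65,984.3088
  7    52,500.00    30,534.1549   213,739.0845   1,709,912.6761
  Σ                 42,073.8447   251,531.6931   1,904,763.8367
P = 42,073.8447.
Convexity = Σ t(t+1)·PV / [P·(1+y)²] = 1,904,763.8367 / (42,073.8447 × 1.167480) = 38.77746.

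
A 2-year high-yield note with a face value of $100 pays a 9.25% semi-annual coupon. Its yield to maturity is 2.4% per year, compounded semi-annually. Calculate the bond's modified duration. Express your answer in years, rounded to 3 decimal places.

Periodic yield y = 0.012. First find Macaulay duration:
  t   CF        PV=CF/(1+0.012)^t    t·PV
  1        4.625         4.5702         4.5702
  2        4.625         4.5160         9.0319
  3        4.625         4.4624        13.3873
  4      104.625        99.7501       399.0005
  Σ                    113.2987       425.9898
P = 113.2987; Macaulay duration = 425.9898 / 113.2987 = 3.75988 half-year periods = 1.87994 years.
Modified duration = D_Mac / (1 + y) = 1.87994 / 1.012 = 1.85765 years.

1.858 years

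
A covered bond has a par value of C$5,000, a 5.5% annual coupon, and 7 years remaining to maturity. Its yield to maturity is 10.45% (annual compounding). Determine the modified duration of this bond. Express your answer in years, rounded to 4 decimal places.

5.2744 years

Periodic yield y = 0.1045. First find Macaulay duration:
  t   CF        PV=CF/(1+0.1045)^t    t·PV
  1       275.00       248.9814       248.9814
  2       275.00       225.4246       450.8491
  3       275.00       204.0965       612.2895
  4       275.00       184.7863       739.1453
  5       275.00       167.3031       836.5157
  6       275.00       151.4741       908.8446
  7     5,275.00     2,630.6461    18,414.5225
  Σ                  3,812.7121    22,211.1481
P = 3,812.7121; Macaulay duration = 22,211.1481 / 3,812.7121 = 5.82555 years.
Modified duration = D_Mac / (1 + y) = 5.82555 / 1.1045 = 5.27438 years.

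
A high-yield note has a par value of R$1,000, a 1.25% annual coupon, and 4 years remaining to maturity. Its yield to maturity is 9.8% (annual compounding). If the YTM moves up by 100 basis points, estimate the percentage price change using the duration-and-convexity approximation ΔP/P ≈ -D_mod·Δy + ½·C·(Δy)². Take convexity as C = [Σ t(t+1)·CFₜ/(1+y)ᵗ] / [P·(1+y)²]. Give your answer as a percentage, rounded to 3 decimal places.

With y = 0.098:
  t   CF        PV=CF/(1+0.098)^t    t·PV        t(t+1)·PV
  1        12.50        11.3843        11.3843          22.7687
  2        12.50        10.3682        20.7365          62.2095
  3        12.50         9.4428        28.3285         113.3142
  4     1,012.50       696.6035     2,786.4141      13,932.0706
  Σ                    727.7990     2,846.8635      14,130.3629
P = 727.7990; D_Mac = 3.91161 yrs; D_mod = 3.56248 yrs; C = 16.10413.
Duration effect: -3.56248 × (+0.01) = -0.035625
Convexity effect: 0.5 × 16.10413 × (0.01)² = +0.0008052
ΔP/P ≈ -0.035625 + 0.0008052 = -0.034820 = -3.4820%.

-3.482%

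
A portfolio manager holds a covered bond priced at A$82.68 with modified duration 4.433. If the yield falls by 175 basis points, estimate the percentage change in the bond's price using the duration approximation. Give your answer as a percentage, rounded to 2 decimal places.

+7.76%

Duration approximation: ΔP/P ≈ -D_mod · Δy = -4.433 × (-0.0175) = +0.0775775.
As a percentage: +7.75775%.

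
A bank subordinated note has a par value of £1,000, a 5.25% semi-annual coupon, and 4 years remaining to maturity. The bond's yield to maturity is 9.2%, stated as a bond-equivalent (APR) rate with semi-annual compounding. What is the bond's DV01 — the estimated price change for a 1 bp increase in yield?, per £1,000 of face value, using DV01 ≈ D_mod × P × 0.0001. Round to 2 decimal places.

Periodic yield y = 0.046.
  t   CF        PV=CF/(1+0.046)^t    t·PV
  1        26.25        25.0956        25.0956
  2        26.25        23.9920        47.9839
  3        26.25        22.9369        68.8106
  4        26.25        21.9282        87.7127
  5        26.25        20.9638       104.8192
  6        26.25        20.0419       120.2515
  7        26.25        19.1605       134.1237
  8     1,026.25       716.1429     5,729.1432
  Σ                    870.2618     6,317.9405
P = 870.2618; D_Mac = 7.25982 half-year periods = 3.62991 yrs; D_mod = 3.47028 yrs.
DV01 ≈ 3.47028 × 870.2618 × 0.0001 = 0.302005.

£0.30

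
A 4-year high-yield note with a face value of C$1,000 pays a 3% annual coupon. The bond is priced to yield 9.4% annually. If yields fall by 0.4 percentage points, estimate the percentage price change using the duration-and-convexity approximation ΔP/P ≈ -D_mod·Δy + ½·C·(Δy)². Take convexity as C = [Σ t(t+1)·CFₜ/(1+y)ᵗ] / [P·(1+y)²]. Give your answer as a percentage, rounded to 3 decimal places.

With y = 0.094:
  t   CF        PV=CF/(1+0.094)^t    t·PV        t(t+1)·PV
  1        30.00        27.4223        27.4223          54.8446
  2        30.00        25.0661        50.1322         150.3965
  3        30.00        22.9123        68.7370         274.9480
  4     1,030.00       719.0646     2,876.2586      14,381.2929
  Σ                    794.4654     3,022.5501      14,861.4821
P = 794.4654; D_Mac = 3.80451 yrs; D_mod = 3.47761 yrs; C = 15.62977.
Duration effect: -3.47761 × (-0.004) = +0.013910
Convexity effect: 0.5 × 15.62977 × (-0.004)² = +0.0001250
ΔP/P ≈ +0.013910 + 0.0001250 = +0.014035 = +1.4035%.

+1.404%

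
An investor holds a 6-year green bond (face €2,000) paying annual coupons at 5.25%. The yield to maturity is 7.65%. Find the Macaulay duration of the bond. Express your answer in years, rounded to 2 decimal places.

Periodic yield y = 0.0765. Discount each cash flow and weight by its year:
  t   CF        PV=CF/(1+0.0765)^t    t·PV
  1       105.00        97.5383        97.5383
  2       105.00        90.6069       181.2138
  3       105.00        84.1680       252.5041
  4       105.00        78.1868       312.7470
  5       105.00        72.6305       363.1526
  6     2,105.00     1,352.5954     8,115.5722
  Σ                  1,775.7259     9,322.7280
Price P = Σ PV = 1,775.7259.
Macaulay duration = Σ(t·PV) / P = 9,322.7280 / 1,775.7259 = 5.25009 years.

5.25 years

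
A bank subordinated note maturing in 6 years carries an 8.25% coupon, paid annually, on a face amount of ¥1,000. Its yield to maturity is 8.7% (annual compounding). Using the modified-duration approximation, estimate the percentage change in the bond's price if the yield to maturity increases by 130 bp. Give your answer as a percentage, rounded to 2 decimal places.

-5.93%

Periodic yield y = 0.087. Modified duration first:
  t   CF        PV=CF/(1+0.087)^t    t·PV
  1        82.50        75.8970        75.8970
  2        82.50        69.8224       139.6448
  3        82.50        64.2341       192.7022
  4        82.50        59.0930       236.3719
  5        82.50        54.3634       271.8168
  6     1,082.50       656.2218     3,937.3307
  Σ                    979.6315     4,853.7632
P = 979.6315; D_Mac = 4.95468 yrs; D_mod = 4.95468/(1+0.087) = 4.55813 yrs.
ΔP/P ≈ -D_mod · Δy = -4.55813 × (+0.013) = -0.059256 = -5.9256%.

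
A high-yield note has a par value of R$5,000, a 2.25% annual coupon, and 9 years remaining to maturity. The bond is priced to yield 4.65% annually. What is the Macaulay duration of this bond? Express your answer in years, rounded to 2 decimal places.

Periodic yield y = 0.0465. Discount each cash flow and weight by its year:
  t   CF        PV=CF/(1+0.0465)^t    t·PV
  1       112.50       107.5012       107.5012
  2       112.50       102.7245       205.4490
  3       112.50        98.1601       294.4802
  4       112.50        93.7984       375.1937
  5       112.50        89.6306       448.1531
  6       112.50        85.6480       513.8879
  7       112.50        81.8423       572.8962
  8       112.50        78.2057       625.6460
  9     5,112.50     3,396.0981    30,564.8829
  Σ                  4,133.6089    33,708.0901
Price P = Σ PV = 4,133.6089.
Macaulay duration = Σ(t·PV) / P = 33,708.0901 / 4,133.6089 = 8.15464 years.

8.15 years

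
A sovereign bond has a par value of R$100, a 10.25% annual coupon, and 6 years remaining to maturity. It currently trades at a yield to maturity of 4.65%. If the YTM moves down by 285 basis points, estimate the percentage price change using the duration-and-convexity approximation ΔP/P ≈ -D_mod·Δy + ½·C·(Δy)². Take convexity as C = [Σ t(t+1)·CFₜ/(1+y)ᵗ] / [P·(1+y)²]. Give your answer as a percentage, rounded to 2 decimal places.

With y = 0.0465:
  t   CF        PV=CF/(1+0.0465)^t    t·PV        t(t+1)·PV
  1        10.25         9.7946         9.7946          19.5891
  2        10.25         9.3593        18.7187          56.1561
  3        10.25         8.9435        26.8304         107.3217
  4        10.25         8.5461        34.1843         170.9216
  5        10.25         8.1663        40.8317         244.9903
  6       110.25        83.9350       503.6101       3,525.2709
  Σ                    128.7448       633.9698       4,124.2496
P = 128.7448; D_Mac = 4.92424 yrs; D_mod = 4.70543 yrs; C = 29.25073.
Duration effect: -4.70543 × (-0.0285) = +0.134105
Convexity effect: 0.5 × 29.25073 × (-0.0285)² = +0.0118795
ΔP/P ≈ +0.134105 + 0.0118795 = +0.145984 = +14.5984%.

+14.60%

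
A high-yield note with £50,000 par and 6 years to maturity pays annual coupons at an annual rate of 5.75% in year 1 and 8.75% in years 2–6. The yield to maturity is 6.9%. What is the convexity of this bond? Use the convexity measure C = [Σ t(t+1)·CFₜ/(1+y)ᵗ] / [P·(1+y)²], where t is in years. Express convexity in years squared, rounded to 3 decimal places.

29.092

With y = 0.069:
  t   CF        PV=CF/(1+0.069)^t    t·PV        t(t+1)·PV
  1     2,875.00     2,689.4294     2,689.4294       5,378.8587
  2     4,375.00     3,828.4471     7,656.8941      22,970.6824
  3     4,375.00     3,581.3350    10,744.0049      42,976.0195
  4     4,375.00     3,350.1730    13,400.6921      67,003.4604
  5     4,375.00     3,133.9317    15,669.6586      94,017.9519
  6    54,375.00    36,436.1968   218,617.1806   1,530,320.2641
  Σ                 53,019.5129   268,777.8597   1,762,667.2370
P = 53,019.5129.
Convexity = Σ t(t+1)·PV / [P·(1+y)²] = 1,762,667.2370 / (53,019.5129 × 1.142761) = 29.09238.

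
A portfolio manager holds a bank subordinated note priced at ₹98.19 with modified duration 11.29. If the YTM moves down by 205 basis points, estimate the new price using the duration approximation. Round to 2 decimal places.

Duration approximation: ΔP/P ≈ -D_mod · Δy = -11.29 × (-0.0205) = +0.231445.
New price ≈ 98.19 × (1 + 0.231445) = 120.91558455.

₹120.92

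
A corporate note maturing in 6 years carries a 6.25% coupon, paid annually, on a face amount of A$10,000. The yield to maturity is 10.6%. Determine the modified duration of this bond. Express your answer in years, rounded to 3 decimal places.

4.595 years

Periodic yield y = 0.106. First find Macaulay duration:
  t   CF        PV=CF/(1+0.106)^t    t·PV
  1       625.00       565.0995       565.0995
  2       625.00       510.9398     1,021.8797
  3       625.00       461.9709     1,385.9128
  4       625.00       417.6952     1,670.7809
  5       625.00       377.6630     1,888.3148
  6    10,625.00     5,804.9459    34,829.6754
  Σ                  8,138.3143    41,361.6630
P = 8,138.3143; Macaulay duration = 41,361.6630 / 8,138.3143 = 5.08234 years.
Modified duration = D_Mac / (1 + y) = 5.08234 / 1.106 = 4.59524 years.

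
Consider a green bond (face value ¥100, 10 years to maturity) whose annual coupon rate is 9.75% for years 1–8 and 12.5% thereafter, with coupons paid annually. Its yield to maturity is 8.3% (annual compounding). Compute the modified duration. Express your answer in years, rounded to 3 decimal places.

Periodic yield y = 0.083. First find Macaulay duration:
  t   CF        PV=CF/(1+0.083)^t    t·PV
  1         9.75         9.0028         9.0028
  2         9.75         8.3128        16.6256
  3         9.75         7.6757        23.0272
  4         9.75         7.0875        28.3499
  5         9.75         6.5443        32.7214
  6         9.75         6.0427        36.2564
  7         9.75         5.5796        39.0574
  8         9.75         5.1520        41.2161
  9        12.50         6.0989        54.8904
  10      112.50        50.6837       506.8366
  Σ                    112.1800       787.9838
P = 112.1800; Macaulay duration = 787.9838 / 112.1800 = 7.02428 years.
Modified duration = D_Mac / (1 + y) = 7.02428 / 1.083 = 6.48595 years.

6.486 years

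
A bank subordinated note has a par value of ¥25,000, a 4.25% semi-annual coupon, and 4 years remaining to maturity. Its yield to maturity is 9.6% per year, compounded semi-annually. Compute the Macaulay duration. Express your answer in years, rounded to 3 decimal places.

Periodic yield y = 0.048. Discount each cash flow and weight by its period:
  t   CF        PV=CF/(1+0.048)^t    t·PV
  1       531.25       506.9179       506.9179
  2       531.25       483.7003       967.4006
  3       531.25       461.5461     1,384.6383
  4       531.25       440.4066     1,761.6264
  5       531.25       420.2353     2,101.1765
  6       531.25       400.9879     2,405.9273
  7       531.25       382.6220     2,678.3542
  8    25,531.25    17,546.1492   140,369.1933
  Σ                 20,642.5653   152,175.2345
Price P = Σ PV = 20,642.5653.
Macaulay duration = Σ(t·PV) / P = 152,175.2345 / 20,642.5653 = 7.37191 half-year periods.
In years: 7.37191 / 2 = 3.68596 years.

3.686 years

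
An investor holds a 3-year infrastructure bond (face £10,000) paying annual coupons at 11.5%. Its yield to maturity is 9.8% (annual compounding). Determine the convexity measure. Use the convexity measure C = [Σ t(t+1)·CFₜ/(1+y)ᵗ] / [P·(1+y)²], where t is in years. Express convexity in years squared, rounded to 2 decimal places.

With y = 0.098:
  t   CF        PV=CF/(1+0.098)^t    t·PV        t(t+1)·PV
  1     1,150.00     1,047.3588     1,047.3588       2,094.7177
  2     1,150.00       953.8787     1,907.7574       5,723.2723
  3    11,150.00     8,423.0203    25,269.0609     101,076.2435
  Σ                 10,424.2578    28,224.1772     108,894.2335
P = 10,424.2578.
Convexity = Σ t(t+1)·PV / [P·(1+y)²] = 108,894.2335 / (10,424.2578 × 1.205604) = 8.66473.

8.66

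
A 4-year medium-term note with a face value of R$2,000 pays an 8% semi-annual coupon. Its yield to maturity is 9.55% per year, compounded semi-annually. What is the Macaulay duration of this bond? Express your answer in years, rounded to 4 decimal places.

Periodic yield y = 0.04775. Discount each cash flow and weight by its period:
  t   CF        PV=CF/(1+0.04775)^t    t·PV
  1        80.00        76.3541        76.3541
  2        80.00        72.8743       145.7487
  3        80.00        69.5532       208.6595
  4        80.00        66.3834       265.5335
  5        80.00        63.3580       316.7901
  6        80.00        60.4706       362.8233
  7        80.00        57.7147       404.0028
  8     2,080.00     1,432.1944    11,457.5554
  Σ                  1,898.9027    13,237.4674
Price P = Σ PV = 1,898.9027.
Macaulay duration = Σ(t·PV) / P = 13,237.4674 / 1,898.9027 = 6.97111 half-year periods.
In years: 6.97111 / 2 = 3.48556 years.

3.4856 years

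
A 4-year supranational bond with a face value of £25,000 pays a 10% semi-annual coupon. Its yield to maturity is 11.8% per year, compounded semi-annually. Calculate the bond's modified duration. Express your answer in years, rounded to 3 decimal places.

3.185 years

Periodic yield y = 0.059. First find Macaulay duration:
  t   CF        PV=CF/(1+0.059)^t    t·PV
  1     1,250.00     1,180.3588     1,180.3588
  2     1,250.00     1,114.5976     2,229.1951
  3     1,250.00     1,052.5001     3,157.5002
  4     1,250.00       993.8622     3,975.4488
  5     1,250.00       938.4912     4,692.4561
  6     1,250.00       886.2051     5,317.2307
  7     1,250.00       836.8320     5,857.8242
  8    26,250.00    16,594.4028   132,755.2222
  Σ                 23,597.2498   159,165.2361
P = 23,597.2498; Macaulay duration = 159,165.2361 / 23,597.2498 = 6.74508 half-year periods = 3.37254 years.
Modified duration = D_Mac / (1 + y) = 3.37254 / 1.059 = 3.18464 years.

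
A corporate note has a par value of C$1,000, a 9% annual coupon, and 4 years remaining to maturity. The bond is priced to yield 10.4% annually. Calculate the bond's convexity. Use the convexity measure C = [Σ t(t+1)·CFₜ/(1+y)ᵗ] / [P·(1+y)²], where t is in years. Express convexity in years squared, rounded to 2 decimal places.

13.80

With y = 0.104:
  t   CF        PV=CF/(1+0.104)^t    t·PV        t(t+1)·PV
  1        90.00        81.5217        81.5217         163.0435
  2        90.00        73.8422       147.6843         443.0529
  3        90.00        66.8860       200.6580         802.6321
  4     1,090.00       733.7535     2,935.0141      14,675.0706
  Σ                    956.0034     3,364.8782      16,083.7992
P = 956.0034.
Convexity = Σ t(t+1)·PV / [P·(1+y)²] = 16,083.7992 / (956.0034 × 1.218816) = 13.80356.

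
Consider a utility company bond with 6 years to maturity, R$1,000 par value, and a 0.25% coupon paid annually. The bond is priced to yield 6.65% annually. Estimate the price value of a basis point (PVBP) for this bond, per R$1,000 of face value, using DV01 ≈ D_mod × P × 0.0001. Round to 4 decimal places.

Periodic yield y = 0.0665.
  t   CF        PV=CF/(1+0.0665)^t    t·PV
  1         2.50         2.3441         2.3441
  2         2.50         2.1980         4.3959
  3         2.50         2.0609         6.1827
  4         2.50         1.9324         7.7296
  5         2.50         1.8119         9.0595
  6     1,002.50       681.2699     4,087.6196
  Σ                    691.6172     4,117.3315
P = 691.6172; D_Mac = 5.95319 yrs; D_mod = 5.58199 yrs.
DV01 ≈ 5.58199 × 691.6172 × 0.0001 = 0.386060.

R$0.3861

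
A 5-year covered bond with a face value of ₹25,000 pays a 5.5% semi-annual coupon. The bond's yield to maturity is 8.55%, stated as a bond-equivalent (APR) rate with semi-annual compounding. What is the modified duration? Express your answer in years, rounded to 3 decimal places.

Periodic yield y = 0.04275. First find Macaulay duration:
  t   CF        PV=CF/(1+0.04275)^t    t·PV
  1       687.50       659.3143       659.3143
  2       687.50       632.2842     1,264.5683
  3       687.50       606.3622     1,819.0865
  4       687.50       581.5029     2,326.0117
  5       687.50       557.6628     2,788.3142
  6       687.50       534.8001     3,208.8008
  7       687.50       512.8747     3,590.1232
  8       687.50       491.8482     3,934.7859
  9       687.50       471.6838     4,245.1538
  10   25,687.50    16,901.2900   169,012.9002
  Σ                 21,949.6233   192,849.0590
P = 21,949.6233; Macaulay duration = 192,849.0590 / 21,949.6233 = 8.78598 half-year periods = 4.39299 years.
Modified duration = D_Mac / (1 + y) = 4.39299 / 1.04275 = 4.21289 years.

4.213 years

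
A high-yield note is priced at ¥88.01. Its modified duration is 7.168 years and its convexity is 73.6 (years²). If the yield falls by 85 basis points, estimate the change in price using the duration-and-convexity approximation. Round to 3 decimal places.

Duration effect: -D_mod·Δy = -7.168 × (-0.0085) = +0.060928
Convexity effect: ½·C·(Δy)² = 0.5 × 73.6 × (-0.0085)² = +0.0026588
ΔP/P ≈ +0.060928 + 0.0026588 = +0.0635868
ΔP ≈ 88.01 × (+0.0635868) = +5.596274268.

+¥5.596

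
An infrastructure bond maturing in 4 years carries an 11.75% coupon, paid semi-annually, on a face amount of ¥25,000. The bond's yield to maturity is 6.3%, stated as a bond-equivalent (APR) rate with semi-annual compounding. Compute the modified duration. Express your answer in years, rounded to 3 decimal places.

Periodic yield y = 0.0315. First find Macaulay duration:
  t   CF        PV=CF/(1+0.0315)^t    t·PV
  1     1,468.75     1,423.8972     1,423.8972
  2     1,468.75     1,380.4142     2,760.8284
  3     1,468.75     1,338.2590     4,014.7771
  4     1,468.75     1,297.3912     5,189.5648
  5     1,468.75     1,257.7714     6,288.8570
  6     1,468.75     1,219.3615     7,316.1691
  7     1,468.75     1,182.1246     8,274.8722
  8    26,468.75    20,652.8302   165,222.6413
  Σ                 29,752.0493   200,491.6071
P = 29,752.0493; Macaulay duration = 200,491.6071 / 29,752.0493 = 6.73875 half-year periods = 3.36937 years.
Modified duration = D_Mac / (1 + y) = 3.36937 / 1.0315 = 3.26648 years.

3.266 years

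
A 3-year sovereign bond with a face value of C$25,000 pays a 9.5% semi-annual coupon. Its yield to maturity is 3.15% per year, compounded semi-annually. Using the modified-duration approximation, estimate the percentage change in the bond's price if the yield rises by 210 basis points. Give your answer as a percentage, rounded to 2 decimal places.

Periodic yield y = 0.01575. Modified duration first:
  t   CF        PV=CF/(1+0.01575)^t    t·PV
  1     1,187.50     1,169.0869     1,169.0869
  2     1,187.50     1,150.9593     2,301.9185
  3     1,187.50     1,133.1127     3,399.3382
  4     1,187.50     1,115.5429     4,462.1718
  5     1,187.50     1,098.2456     5,491.2279
  6    26,187.50    23,843.6674   143,062.0041
  Σ                 29,510.6148   159,885.7475
P = 29,510.6148; D_Mac = 5.41791 half-year periods = 2.70895 yrs; D_mod = 2.70895/(1+0.01575) = 2.66695 yrs.
ΔP/P ≈ -D_mod · Δy = -2.66695 × (+0.021) = -0.056006 = -5.6006%.

-5.60%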